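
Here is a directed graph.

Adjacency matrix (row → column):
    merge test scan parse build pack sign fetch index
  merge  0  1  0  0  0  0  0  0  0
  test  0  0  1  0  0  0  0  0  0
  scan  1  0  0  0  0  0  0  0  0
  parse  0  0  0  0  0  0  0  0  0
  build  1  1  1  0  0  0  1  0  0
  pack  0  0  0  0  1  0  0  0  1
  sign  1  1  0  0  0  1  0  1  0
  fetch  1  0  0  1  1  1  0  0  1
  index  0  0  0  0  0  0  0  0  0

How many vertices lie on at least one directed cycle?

7

A vertex is on a directed cycle iff it belongs to a strongly connected component of size ≥ 2 (or has a self-loop).
The vertices on cycles are {pack, scan, sign, test, build, fetch, merge} — 7 in total.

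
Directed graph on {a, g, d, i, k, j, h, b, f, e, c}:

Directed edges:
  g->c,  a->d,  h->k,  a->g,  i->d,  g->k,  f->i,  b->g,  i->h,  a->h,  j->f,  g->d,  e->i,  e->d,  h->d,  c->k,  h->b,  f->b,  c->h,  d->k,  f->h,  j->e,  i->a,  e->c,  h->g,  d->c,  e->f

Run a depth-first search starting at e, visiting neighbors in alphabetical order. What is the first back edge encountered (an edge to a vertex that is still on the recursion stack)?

DFS from e (visiting neighbors in alphabetical order); mark gray on enter, black on exit:
e gray
  c gray
    h gray
      b gray
        g gray
          g→c: c is gray → back edge
First back edge: g → c.

g->c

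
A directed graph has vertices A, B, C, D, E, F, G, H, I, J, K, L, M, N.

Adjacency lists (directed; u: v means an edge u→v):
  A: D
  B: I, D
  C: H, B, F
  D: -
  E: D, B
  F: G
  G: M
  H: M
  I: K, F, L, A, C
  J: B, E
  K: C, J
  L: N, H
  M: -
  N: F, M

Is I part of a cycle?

I is on a cycle iff I can reach itself via ≥1 edge.
I → C → B → I — yes.

Yes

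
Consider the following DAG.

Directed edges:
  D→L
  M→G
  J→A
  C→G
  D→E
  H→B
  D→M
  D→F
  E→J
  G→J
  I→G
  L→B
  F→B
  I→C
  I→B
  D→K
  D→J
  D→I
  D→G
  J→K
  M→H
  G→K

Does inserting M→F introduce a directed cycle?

Adding M→F creates a cycle iff F can already reach M.
Explore from F: no path reaches M. The graph stays acyclic.

No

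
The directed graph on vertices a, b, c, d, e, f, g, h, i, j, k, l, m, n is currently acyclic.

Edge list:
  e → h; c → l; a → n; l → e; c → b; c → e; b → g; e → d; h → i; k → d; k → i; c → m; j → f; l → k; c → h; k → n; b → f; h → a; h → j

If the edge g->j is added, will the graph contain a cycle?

No

Adding g→j creates a cycle iff j can already reach g.
Explore from j: no path reaches g. The graph stays acyclic.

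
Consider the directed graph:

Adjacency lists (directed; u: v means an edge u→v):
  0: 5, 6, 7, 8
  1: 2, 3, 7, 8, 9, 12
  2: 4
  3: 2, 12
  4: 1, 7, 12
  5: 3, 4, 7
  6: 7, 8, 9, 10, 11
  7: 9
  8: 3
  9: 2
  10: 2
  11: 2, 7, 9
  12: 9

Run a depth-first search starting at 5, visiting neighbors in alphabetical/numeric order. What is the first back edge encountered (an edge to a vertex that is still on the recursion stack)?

DFS from 5 (visiting neighbors in alphabetical/numeric order); mark gray on enter, black on exit:
5 gray
  3 gray
    2 gray
      4 gray
        1 gray
          1→2: 2 is gray → back edge
First back edge: 1 → 2.

1→2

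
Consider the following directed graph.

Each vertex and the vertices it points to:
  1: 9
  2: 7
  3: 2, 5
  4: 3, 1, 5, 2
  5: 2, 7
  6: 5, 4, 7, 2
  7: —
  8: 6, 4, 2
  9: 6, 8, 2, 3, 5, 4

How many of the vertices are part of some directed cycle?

5

A vertex is on a directed cycle iff it belongs to a strongly connected component of size ≥ 2 (or has a self-loop).
The vertices on cycles are {1, 4, 6, 8, 9} — 5 in total.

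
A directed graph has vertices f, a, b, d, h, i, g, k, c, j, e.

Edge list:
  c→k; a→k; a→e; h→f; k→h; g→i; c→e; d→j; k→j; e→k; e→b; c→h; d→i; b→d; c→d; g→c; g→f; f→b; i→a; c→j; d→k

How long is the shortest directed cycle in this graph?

5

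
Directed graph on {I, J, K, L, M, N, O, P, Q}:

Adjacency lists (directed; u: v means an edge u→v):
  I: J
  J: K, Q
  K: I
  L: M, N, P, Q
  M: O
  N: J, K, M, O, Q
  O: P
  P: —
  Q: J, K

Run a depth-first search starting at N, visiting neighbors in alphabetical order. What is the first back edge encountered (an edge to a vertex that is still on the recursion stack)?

I->J

DFS from N (visiting neighbors in alphabetical order); mark gray on enter, black on exit:
N gray
  J gray
    K gray
      I gray
        I→J: J is gray → back edge
First back edge: I → J.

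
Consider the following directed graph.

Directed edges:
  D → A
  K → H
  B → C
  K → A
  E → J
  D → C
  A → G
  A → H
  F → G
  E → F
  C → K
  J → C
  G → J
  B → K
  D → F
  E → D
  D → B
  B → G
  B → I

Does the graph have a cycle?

DFS with white/gray/black marking, starting from E:
E gray
  J gray
    C gray
      K gray
        H gray
        H black
        A gray
          A→H: H black — skip
          G gray
            G→J: J is gray → back edge
Back edge found, so a cycle exists: J → C → K → A → G → J.

Yes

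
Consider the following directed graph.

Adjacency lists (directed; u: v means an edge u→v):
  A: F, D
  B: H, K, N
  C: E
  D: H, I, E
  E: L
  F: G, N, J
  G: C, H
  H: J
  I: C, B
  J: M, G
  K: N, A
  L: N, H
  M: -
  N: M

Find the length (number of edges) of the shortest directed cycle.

For each vertex v, BFS finds the shortest path from v back to v.
The shortest such closed walk is J → G → H → J, length 3.

3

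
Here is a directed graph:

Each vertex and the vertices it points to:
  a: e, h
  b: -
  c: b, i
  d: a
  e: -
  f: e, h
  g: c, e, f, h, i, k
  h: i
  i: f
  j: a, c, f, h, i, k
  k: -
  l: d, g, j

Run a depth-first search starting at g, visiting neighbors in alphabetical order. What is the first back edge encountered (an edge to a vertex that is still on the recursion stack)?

DFS from g (visiting neighbors in alphabetical order); mark gray on enter, black on exit:
g gray
  c gray
    b gray
    b black
    i gray
      f gray
        e gray
        e black
        h gray
          h→i: i is gray → back edge
First back edge: h → i.

h->i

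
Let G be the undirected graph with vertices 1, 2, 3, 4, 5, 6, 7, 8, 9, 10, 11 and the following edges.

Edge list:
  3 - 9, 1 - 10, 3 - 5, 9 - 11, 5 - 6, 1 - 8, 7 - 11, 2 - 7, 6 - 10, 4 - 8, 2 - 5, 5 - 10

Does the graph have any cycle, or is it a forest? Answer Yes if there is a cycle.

Yes

DFS, tracking each vertex's parent; an edge to a visited non-parent vertex closes a cycle.
Start from 3:
visit 3 (parent –)
  visit 9 (parent 3)
    9–3: parent, skip
    visit 11 (parent 9)
      visit 7 (parent 11)
        visit 2 (parent 7)
          2–7: parent, skip
          visit 5 (parent 2)
            visit 10 (parent 5)
              10–5: parent, skip
              visit 1 (parent 10)
                visit 8 (parent 1)
                  visit 4 (parent 8)
                    4–8: parent, skip
                  8–1: parent, skip
                1–10: parent, skip
              visit 6 (parent 10)
                6–10: parent, skip
                6–5: 5 visited and ≠ parent → cycle
Cycle: 5 – 10 – 6 – 5.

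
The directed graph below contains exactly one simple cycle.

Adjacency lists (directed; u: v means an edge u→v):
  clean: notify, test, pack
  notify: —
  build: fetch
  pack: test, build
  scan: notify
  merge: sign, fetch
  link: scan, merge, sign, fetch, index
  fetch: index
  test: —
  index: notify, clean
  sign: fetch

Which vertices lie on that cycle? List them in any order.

pack, build, clean, fetch, index

DFS with gray/black marking from index:
index gray
  notify gray
  notify black
  clean gray
    clean→notify: notify black — skip
    test gray
    test black
    pack gray
      pack→test: test black — skip
      build gray
        fetch gray
          fetch→index: index is gray → back edge
Back edge closes the cycle index → clean → pack → build → fetch → index; its vertices are {pack, build, clean, fetch, index}.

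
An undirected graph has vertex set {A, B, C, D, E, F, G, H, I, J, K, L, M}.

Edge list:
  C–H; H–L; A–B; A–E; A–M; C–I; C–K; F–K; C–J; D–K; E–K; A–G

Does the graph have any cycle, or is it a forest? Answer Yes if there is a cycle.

No

DFS, tracking each vertex's parent; an edge to a visited non-parent vertex closes a cycle.
Start from E:
visit E (parent –)
  visit A (parent E)
    A–E: parent, skip
    visit M (parent A)
      M–A: parent, skip
    visit B (parent A)
      B–A: parent, skip
    visit G (parent A)
      G–A: parent, skip
  visit K (parent E)
    K–E: parent, skip
    visit D (parent K)
      D–K: parent, skip
    visit F (parent K)
      F–K: parent, skip
    visit C (parent K)
      visit H (parent C)
        visit L (parent H)
          L–H: parent, skip
        H–C: parent, skip
      C–K: parent, skip
      visit J (parent C)
        J–C: parent, skip
      visit I (parent C)
        I–C: parent, skip
No non-parent visited neighbor found — the graph is a forest.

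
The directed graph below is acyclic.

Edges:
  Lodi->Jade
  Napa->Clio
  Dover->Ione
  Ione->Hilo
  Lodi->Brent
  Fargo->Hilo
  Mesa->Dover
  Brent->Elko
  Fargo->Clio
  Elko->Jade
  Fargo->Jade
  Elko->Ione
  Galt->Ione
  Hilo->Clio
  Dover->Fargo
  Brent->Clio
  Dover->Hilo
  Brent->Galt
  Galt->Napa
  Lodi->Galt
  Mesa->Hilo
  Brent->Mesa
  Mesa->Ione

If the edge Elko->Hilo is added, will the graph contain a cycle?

No

Adding Elko→Hilo creates a cycle iff Hilo can already reach Elko.
Explore from Hilo: no path reaches Elko. The graph stays acyclic.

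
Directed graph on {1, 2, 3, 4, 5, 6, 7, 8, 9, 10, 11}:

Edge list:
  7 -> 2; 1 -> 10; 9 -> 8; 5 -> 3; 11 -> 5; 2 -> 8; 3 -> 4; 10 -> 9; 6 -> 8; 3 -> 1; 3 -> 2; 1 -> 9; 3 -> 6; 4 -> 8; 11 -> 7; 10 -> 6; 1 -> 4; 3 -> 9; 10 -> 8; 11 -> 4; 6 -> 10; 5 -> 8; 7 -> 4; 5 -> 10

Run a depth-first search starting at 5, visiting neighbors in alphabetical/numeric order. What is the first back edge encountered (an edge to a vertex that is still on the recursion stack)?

6->10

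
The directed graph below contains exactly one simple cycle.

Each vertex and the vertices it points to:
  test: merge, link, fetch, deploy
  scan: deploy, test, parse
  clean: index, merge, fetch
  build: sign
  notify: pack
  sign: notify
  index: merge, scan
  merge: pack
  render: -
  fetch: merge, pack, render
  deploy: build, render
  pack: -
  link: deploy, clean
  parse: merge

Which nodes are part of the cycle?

link, scan, test, clean, index

DFS with gray/black marking from scan:
scan gray
  deploy gray
    build gray
      sign gray
        notify gray
          pack gray
          pack black
        notify black
      sign black
    build black
    render gray
    render black
  deploy black
  test gray
    merge gray
      merge→pack: pack black — skip
    merge black
    link gray
      link→deploy: deploy black — skip
      clean gray
        index gray
          index→merge: merge black — skip
          index→scan: scan is gray → back edge
Back edge closes the cycle scan → test → link → clean → index → scan; its vertices are {link, scan, test, clean, index}.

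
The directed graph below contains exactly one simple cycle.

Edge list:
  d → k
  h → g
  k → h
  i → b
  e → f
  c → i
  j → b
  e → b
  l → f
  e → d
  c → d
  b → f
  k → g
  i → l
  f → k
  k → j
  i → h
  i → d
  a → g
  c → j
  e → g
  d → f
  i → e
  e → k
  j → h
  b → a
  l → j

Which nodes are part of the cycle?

b, f, j, k

DFS with gray/black marking from b:
b gray
  a gray
    g gray
    g black
  a black
  f gray
    k gray
      k→g: g black — skip
      j gray
        j→b: b is gray → back edge
Back edge closes the cycle b → f → k → j → b; its vertices are {b, f, j, k}.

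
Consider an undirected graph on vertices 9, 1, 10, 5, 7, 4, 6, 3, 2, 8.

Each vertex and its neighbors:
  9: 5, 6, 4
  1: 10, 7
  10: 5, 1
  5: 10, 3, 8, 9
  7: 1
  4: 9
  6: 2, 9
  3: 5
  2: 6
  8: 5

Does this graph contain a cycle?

DFS, tracking each vertex's parent; an edge to a visited non-parent vertex closes a cycle.
Start from 7:
visit 7 (parent –)
  visit 1 (parent 7)
    visit 10 (parent 1)
      visit 5 (parent 10)
        5–10: parent, skip
        visit 3 (parent 5)
          3–5: parent, skip
        visit 8 (parent 5)
          8–5: parent, skip
        visit 9 (parent 5)
          9–5: parent, skip
          visit 6 (parent 9)
            visit 2 (parent 6)
              2–6: parent, skip
            6–9: parent, skip
          visit 4 (parent 9)
            4–9: parent, skip
      10–1: parent, skip
    1–7: parent, skip
No non-parent visited neighbor found — the graph is a forest.

No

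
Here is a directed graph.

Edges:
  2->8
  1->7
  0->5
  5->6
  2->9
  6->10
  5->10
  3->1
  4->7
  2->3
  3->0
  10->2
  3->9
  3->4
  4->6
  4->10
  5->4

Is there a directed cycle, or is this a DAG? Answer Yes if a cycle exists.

Yes

DFS with white/gray/black marking, starting from 3:
3 gray
  1 gray
    7 gray
    7 black
  1 black
  0 gray
    5 gray
      6 gray
        10 gray
          2 gray
            8 gray
            8 black
            2→3: 3 is gray → back edge
Back edge found, so a cycle exists: 3 → 0 → 5 → 6 → 10 → 2 → 3.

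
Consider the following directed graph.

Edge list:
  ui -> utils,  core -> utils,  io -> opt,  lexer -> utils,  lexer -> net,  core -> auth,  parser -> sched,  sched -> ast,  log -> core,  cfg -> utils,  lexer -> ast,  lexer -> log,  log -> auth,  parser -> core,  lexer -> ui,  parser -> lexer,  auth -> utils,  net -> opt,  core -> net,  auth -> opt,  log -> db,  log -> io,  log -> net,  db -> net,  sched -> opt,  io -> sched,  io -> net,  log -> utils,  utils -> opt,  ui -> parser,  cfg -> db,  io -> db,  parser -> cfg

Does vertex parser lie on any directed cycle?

parser is on a cycle iff parser can reach itself via ≥1 edge.
parser → lexer → ui → parser — yes.

Yes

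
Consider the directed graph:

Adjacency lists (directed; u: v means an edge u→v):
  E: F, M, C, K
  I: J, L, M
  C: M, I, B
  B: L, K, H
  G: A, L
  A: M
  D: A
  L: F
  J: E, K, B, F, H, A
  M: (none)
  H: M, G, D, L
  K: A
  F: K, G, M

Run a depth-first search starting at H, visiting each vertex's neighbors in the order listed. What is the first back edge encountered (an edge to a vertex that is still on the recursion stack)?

F→G

DFS from H (visiting each vertex's neighbors in the order listed); mark gray on enter, black on exit:
H gray
  M gray
  M black
  G gray
    A gray
      A→M: M black — skip
    A black
    L gray
      F gray
        K gray
          K→A: A black — skip
        K black
        F→G: G is gray → back edge
First back edge: F → G.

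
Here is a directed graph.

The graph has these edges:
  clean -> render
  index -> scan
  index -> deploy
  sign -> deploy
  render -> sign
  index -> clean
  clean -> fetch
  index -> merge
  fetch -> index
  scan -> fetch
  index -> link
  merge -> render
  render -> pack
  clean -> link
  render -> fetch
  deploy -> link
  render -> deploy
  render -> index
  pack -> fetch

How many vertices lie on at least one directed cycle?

7

A vertex is on a directed cycle iff it belongs to a strongly connected component of size ≥ 2 (or has a self-loop).
The vertices on cycles are {pack, scan, clean, fetch, index, merge, render} — 7 in total.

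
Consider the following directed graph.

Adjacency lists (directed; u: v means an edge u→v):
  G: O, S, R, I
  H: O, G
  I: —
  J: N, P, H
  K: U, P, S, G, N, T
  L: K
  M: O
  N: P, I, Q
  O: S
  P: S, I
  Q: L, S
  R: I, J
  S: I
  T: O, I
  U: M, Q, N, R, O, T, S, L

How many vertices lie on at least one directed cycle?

A vertex is on a directed cycle iff it belongs to a strongly connected component of size ≥ 2 (or has a self-loop).
The vertices on cycles are {G, H, J, K, L, N, Q, R, U} — 9 in total.

9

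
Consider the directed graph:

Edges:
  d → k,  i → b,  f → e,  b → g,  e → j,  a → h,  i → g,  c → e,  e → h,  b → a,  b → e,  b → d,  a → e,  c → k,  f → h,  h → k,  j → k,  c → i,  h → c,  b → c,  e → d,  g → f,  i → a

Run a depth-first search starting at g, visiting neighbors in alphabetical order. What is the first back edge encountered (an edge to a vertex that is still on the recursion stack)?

DFS from g (visiting neighbors in alphabetical order); mark gray on enter, black on exit:
g gray
  f gray
    e gray
      d gray
        k gray
        k black
      d black
      h gray
        c gray
          c→e: e is gray → back edge
First back edge: c → e.

c→e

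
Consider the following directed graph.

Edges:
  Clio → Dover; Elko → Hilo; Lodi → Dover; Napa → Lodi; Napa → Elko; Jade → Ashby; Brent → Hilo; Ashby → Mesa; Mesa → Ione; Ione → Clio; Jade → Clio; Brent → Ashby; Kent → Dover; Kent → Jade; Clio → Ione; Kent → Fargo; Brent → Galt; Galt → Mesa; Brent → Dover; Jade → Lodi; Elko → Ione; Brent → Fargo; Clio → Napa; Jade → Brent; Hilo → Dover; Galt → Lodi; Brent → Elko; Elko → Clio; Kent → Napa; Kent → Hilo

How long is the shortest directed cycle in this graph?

2

For each vertex v, BFS finds the shortest path from v back to v.
The shortest such closed walk is Clio → Ione → Clio, length 2.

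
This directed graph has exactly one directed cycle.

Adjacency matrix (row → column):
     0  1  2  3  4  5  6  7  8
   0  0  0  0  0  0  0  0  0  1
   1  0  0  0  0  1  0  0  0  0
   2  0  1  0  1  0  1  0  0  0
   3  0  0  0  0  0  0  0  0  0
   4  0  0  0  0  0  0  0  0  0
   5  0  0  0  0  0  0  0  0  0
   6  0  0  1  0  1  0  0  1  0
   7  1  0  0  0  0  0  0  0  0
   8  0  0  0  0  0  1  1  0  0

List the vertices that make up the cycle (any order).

0, 6, 7, 8

DFS with gray/black marking from 6:
6 gray
  4 gray
  4 black
  7 gray
    0 gray
      8 gray
        8→6: 6 is gray → back edge
Back edge closes the cycle 6 → 7 → 0 → 8 → 6; its vertices are {0, 6, 7, 8}.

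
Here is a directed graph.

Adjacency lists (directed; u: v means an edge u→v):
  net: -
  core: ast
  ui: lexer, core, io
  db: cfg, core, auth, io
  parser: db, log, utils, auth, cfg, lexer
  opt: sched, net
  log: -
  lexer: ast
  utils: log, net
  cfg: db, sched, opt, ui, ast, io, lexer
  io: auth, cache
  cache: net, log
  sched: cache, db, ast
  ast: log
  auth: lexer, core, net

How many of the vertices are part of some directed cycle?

4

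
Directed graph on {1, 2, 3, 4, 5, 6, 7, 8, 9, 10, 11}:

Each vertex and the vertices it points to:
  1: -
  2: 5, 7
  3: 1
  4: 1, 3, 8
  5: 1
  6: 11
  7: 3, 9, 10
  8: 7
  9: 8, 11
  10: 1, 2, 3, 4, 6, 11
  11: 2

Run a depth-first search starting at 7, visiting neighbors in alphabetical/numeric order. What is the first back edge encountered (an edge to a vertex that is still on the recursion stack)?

DFS from 7 (visiting neighbors in alphabetical/numeric order); mark gray on enter, black on exit:
7 gray
  3 gray
    1 gray
    1 black
  3 black
  9 gray
    8 gray
      8→7: 7 is gray → back edge
First back edge: 8 → 7.

8->7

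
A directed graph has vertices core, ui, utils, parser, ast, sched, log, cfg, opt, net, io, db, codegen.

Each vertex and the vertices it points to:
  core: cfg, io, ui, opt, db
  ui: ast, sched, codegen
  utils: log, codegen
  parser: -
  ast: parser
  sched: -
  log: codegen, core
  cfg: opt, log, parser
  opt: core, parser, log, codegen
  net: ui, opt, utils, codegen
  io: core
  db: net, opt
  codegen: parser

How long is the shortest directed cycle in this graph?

2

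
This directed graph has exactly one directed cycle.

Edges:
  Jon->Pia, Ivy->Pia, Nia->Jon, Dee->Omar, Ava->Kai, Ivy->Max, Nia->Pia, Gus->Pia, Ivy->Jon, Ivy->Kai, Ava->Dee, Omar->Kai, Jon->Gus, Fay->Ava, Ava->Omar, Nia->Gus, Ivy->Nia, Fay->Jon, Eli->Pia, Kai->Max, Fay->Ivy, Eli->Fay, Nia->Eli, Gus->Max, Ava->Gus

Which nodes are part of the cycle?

Eli, Fay, Ivy, Nia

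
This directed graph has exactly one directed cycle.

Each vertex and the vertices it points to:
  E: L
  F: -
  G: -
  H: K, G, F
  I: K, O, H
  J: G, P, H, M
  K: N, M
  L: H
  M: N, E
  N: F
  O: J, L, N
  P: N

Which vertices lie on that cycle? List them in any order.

E, H, K, L, M

DFS with gray/black marking from K:
K gray
  N gray
    F gray
    F black
  N black
  M gray
    M→N: N black — skip
    E gray
      L gray
        H gray
          H→K: K is gray → back edge
Back edge closes the cycle K → M → E → L → H → K; its vertices are {E, H, K, L, M}.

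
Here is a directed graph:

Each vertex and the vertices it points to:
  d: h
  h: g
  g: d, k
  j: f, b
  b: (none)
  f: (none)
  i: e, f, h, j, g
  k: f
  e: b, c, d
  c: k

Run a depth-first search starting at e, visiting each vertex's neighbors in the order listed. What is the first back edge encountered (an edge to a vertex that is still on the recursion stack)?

g->d

DFS from e (visiting each vertex's neighbors in the order listed); mark gray on enter, black on exit:
e gray
  b gray
  b black
  c gray
    k gray
      f gray
      f black
    k black
  c black
  d gray
    h gray
      g gray
        g→d: d is gray → back edge
First back edge: g → d.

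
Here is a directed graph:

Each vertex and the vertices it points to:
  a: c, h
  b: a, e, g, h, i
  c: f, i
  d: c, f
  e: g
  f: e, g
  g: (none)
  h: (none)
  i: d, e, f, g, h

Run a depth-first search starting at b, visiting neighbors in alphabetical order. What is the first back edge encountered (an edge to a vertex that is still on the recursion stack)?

d->c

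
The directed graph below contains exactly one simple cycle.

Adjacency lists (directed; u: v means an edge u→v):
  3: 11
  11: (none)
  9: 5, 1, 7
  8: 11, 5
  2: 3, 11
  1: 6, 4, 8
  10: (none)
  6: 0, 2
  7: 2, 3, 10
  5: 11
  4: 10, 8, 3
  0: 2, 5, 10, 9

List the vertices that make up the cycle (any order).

DFS with gray/black marking from 9:
9 gray
  5 gray
    11 gray
    11 black
  5 black
  1 gray
    6 gray
      0 gray
        2 gray
          3 gray
            3→11: 11 black — skip
          3 black
          2→11: 11 black — skip
        2 black
        0→5: 5 black — skip
        10 gray
        10 black
        0→9: 9 is gray → back edge
Back edge closes the cycle 9 → 1 → 6 → 0 → 9; its vertices are {0, 1, 6, 9}.

0, 1, 6, 9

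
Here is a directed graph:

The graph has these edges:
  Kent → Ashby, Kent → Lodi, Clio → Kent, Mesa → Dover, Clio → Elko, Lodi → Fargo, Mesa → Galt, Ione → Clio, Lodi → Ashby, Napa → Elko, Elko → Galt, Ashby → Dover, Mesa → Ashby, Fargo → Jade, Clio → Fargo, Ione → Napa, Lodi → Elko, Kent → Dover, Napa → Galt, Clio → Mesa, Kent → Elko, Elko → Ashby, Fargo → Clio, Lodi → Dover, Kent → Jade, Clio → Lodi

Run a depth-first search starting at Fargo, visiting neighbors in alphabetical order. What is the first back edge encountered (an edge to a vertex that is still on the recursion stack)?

Clio->Fargo

DFS from Fargo (visiting neighbors in alphabetical order); mark gray on enter, black on exit:
Fargo gray
  Clio gray
    Elko gray
      Ashby gray
        Dover gray
        Dover black
      Ashby black
      Galt gray
      Galt black
    Elko black
    Clio→Fargo: Fargo is gray → back edge
First back edge: Clio → Fargo.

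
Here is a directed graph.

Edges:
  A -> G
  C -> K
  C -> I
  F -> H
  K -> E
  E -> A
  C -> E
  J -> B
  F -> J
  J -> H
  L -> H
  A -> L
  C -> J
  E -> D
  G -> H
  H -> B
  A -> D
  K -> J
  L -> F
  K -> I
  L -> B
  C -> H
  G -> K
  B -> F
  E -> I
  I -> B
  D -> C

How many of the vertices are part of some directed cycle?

10

A vertex is on a directed cycle iff it belongs to a strongly connected component of size ≥ 2 (or has a self-loop).
The vertices on cycles are {A, B, C, D, E, F, G, H, J, K} — 10 in total.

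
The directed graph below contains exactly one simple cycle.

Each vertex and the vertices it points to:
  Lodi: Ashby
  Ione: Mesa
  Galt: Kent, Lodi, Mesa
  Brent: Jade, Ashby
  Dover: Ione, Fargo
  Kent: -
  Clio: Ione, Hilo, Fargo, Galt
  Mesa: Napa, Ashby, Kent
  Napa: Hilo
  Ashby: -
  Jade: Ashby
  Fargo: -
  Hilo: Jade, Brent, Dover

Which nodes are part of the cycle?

Hilo, Ione, Mesa, Napa, Dover

DFS with gray/black marking from Hilo:
Hilo gray
  Jade gray
    Ashby gray
    Ashby black
  Jade black
  Brent gray
    Brent→Jade: Jade black — skip
    Brent→Ashby: Ashby black — skip
  Brent black
  Dover gray
    Ione gray
      Mesa gray
        Napa gray
          Napa→Hilo: Hilo is gray → back edge
Back edge closes the cycle Hilo → Dover → Ione → Mesa → Napa → Hilo; its vertices are {Hilo, Ione, Mesa, Napa, Dover}.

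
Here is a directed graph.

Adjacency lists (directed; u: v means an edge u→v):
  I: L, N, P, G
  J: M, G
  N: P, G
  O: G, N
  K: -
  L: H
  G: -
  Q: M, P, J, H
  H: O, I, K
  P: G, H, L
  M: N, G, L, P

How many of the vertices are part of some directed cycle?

A vertex is on a directed cycle iff it belongs to a strongly connected component of size ≥ 2 (or has a self-loop).
The vertices on cycles are {H, I, L, N, O, P} — 6 in total.

6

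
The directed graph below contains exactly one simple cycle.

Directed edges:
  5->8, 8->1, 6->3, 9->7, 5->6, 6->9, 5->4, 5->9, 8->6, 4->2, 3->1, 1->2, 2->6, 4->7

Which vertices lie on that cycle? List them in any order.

1, 2, 3, 6

DFS with gray/black marking from 6:
6 gray
  9 gray
    7 gray
    7 black
  9 black
  3 gray
    1 gray
      2 gray
        2→6: 6 is gray → back edge
Back edge closes the cycle 6 → 3 → 1 → 2 → 6; its vertices are {1, 2, 3, 6}.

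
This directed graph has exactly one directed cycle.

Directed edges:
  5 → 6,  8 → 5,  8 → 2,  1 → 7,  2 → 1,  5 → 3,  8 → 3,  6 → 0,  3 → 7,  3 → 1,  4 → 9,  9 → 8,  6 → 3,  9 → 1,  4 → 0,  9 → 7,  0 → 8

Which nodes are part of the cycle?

0, 5, 6, 8

DFS with gray/black marking from 0:
0 gray
  8 gray
    2 gray
      1 gray
        7 gray
        7 black
      1 black
    2 black
    3 gray
      3→1: 1 black — skip
      3→7: 7 black — skip
    3 black
    5 gray
      5→3: 3 black — skip
      6 gray
        6→3: 3 black — skip
        6→0: 0 is gray → back edge
Back edge closes the cycle 0 → 8 → 5 → 6 → 0; its vertices are {0, 5, 6, 8}.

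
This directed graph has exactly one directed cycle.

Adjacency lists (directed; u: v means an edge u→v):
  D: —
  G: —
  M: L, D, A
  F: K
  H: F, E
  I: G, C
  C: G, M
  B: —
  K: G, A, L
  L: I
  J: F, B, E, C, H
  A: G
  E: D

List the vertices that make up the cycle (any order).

DFS with gray/black marking from C:
C gray
  G gray
  G black
  M gray
    L gray
      I gray
        I→G: G black — skip
        I→C: C is gray → back edge
Back edge closes the cycle C → M → L → I → C; its vertices are {C, I, L, M}.

C, I, L, M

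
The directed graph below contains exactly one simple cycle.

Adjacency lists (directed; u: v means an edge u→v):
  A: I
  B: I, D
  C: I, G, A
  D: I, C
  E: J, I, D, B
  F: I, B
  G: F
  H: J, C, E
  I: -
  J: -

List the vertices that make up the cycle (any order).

B, C, D, F, G

DFS with gray/black marking from C:
C gray
  I gray
  I black
  G gray
    F gray
      F→I: I black — skip
      B gray
        B→I: I black — skip
        D gray
          D→I: I black — skip
          D→C: C is gray → back edge
Back edge closes the cycle C → G → F → B → D → C; its vertices are {B, C, D, F, G}.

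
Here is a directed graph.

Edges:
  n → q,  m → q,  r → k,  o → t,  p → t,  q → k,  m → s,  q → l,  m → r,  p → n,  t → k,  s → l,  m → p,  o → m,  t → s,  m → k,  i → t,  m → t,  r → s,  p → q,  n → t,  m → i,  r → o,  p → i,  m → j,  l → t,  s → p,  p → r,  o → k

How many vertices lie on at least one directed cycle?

A vertex is on a directed cycle iff it belongs to a strongly connected component of size ≥ 2 (or has a self-loop).
The vertices on cycles are {i, l, m, n, o, p, q, r, s, t} — 10 in total.

10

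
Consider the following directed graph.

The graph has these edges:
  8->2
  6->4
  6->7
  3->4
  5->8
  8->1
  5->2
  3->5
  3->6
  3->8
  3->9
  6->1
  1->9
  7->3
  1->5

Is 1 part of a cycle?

Yes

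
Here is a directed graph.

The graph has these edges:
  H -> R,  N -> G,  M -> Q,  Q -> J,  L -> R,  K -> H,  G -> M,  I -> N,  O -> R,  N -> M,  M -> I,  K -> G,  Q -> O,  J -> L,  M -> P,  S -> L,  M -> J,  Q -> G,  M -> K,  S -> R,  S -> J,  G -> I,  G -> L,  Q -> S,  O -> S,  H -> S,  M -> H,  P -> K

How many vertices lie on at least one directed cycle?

7

A vertex is on a directed cycle iff it belongs to a strongly connected component of size ≥ 2 (or has a self-loop).
The vertices on cycles are {G, I, K, M, N, P, Q} — 7 in total.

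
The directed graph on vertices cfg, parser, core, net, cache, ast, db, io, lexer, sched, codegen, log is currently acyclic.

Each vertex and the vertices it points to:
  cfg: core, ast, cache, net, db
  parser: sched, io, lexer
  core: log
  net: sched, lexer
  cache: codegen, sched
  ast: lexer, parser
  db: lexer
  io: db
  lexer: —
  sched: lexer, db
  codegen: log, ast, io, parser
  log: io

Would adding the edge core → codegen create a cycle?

Adding core→codegen creates a cycle iff codegen can already reach core.
Explore from codegen: no path reaches core. The graph stays acyclic.

No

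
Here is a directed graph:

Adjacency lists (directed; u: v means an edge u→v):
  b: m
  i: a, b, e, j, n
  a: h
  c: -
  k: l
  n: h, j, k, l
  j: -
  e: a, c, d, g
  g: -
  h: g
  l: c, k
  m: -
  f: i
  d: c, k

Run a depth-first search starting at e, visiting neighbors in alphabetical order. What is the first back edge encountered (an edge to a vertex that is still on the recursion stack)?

DFS from e (visiting neighbors in alphabetical order); mark gray on enter, black on exit:
e gray
  a gray
    h gray
      g gray
      g black
    h black
  a black
  c gray
  c black
  d gray
    d→c: c black — skip
    k gray
      l gray
        l→c: c black — skip
        l→k: k is gray → back edge
First back edge: l → k.

l->k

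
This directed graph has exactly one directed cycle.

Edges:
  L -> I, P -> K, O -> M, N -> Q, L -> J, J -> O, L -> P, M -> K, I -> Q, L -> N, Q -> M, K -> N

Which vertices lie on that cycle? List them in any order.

K, M, N, Q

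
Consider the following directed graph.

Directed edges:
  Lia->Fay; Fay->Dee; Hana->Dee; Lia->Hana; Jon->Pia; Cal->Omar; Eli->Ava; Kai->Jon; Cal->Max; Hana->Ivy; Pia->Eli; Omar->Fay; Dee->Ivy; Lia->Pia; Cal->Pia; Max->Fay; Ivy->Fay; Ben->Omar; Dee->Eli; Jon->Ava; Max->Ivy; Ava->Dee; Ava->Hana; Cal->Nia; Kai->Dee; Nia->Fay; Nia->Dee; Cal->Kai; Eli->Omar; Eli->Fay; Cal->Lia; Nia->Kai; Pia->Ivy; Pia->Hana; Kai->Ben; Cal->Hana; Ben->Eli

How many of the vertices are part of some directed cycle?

7

A vertex is on a directed cycle iff it belongs to a strongly connected component of size ≥ 2 (or has a self-loop).
The vertices on cycles are {Ava, Dee, Eli, Fay, Ivy, Hana, Omar} — 7 in total.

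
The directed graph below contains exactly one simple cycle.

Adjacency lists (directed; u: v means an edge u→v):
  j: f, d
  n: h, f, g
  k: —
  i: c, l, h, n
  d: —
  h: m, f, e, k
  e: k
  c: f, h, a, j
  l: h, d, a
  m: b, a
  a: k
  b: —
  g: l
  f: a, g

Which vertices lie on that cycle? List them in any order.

DFS with gray/black marking from h:
h gray
  m gray
    b gray
    b black
    a gray
      k gray
      k black
    a black
  m black
  f gray
    f→a: a black — skip
    g gray
      l gray
        l→h: h is gray → back edge
Back edge closes the cycle h → f → g → l → h; its vertices are {f, g, h, l}.

f, g, h, l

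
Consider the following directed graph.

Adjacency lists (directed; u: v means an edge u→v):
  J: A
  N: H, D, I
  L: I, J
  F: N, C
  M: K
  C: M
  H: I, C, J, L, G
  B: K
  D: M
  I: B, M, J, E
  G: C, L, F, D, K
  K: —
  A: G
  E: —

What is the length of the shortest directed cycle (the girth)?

4

For each vertex v, BFS finds the shortest path from v back to v.
The shortest such closed walk is N → H → G → F → N, length 4.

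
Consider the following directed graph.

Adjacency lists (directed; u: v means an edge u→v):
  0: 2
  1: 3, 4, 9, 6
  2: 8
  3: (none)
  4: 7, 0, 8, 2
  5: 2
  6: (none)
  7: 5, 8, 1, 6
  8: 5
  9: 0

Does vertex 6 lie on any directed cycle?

6 lies on a cycle iff there is a path from 6 back to itself.
Exploring from 6, it never reaches itself; equivalently, its strongly connected component is a singleton.

No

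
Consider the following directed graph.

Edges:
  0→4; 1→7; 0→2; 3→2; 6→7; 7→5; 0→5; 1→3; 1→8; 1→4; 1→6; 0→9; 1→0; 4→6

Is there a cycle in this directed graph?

No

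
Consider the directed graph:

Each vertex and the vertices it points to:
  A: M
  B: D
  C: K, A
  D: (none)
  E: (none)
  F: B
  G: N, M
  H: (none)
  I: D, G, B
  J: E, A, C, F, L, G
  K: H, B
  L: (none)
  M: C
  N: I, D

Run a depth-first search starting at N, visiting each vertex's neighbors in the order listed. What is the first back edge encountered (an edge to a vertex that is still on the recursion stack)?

DFS from N (visiting each vertex's neighbors in the order listed); mark gray on enter, black on exit:
N gray
  I gray
    D gray
    D black
    G gray
      G→N: N is gray → back edge
First back edge: G → N.

G->N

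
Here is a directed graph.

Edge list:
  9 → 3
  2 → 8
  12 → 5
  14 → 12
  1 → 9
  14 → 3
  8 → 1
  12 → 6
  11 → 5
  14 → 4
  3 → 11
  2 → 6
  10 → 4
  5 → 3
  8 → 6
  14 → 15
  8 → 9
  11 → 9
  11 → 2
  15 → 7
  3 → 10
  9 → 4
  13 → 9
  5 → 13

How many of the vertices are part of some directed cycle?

A vertex is on a directed cycle iff it belongs to a strongly connected component of size ≥ 2 (or has a self-loop).
The vertices on cycles are {1, 2, 3, 5, 8, 9, 11, 13} — 8 in total.

8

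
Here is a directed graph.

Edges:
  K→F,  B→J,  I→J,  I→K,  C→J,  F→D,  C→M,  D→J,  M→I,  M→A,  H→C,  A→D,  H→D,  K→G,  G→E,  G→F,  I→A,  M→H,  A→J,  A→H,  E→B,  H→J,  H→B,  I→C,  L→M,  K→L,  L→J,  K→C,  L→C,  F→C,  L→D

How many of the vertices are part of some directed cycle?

A vertex is on a directed cycle iff it belongs to a strongly connected component of size ≥ 2 (or has a self-loop).
The vertices on cycles are {A, C, F, G, H, I, K, L, M} — 9 in total.

9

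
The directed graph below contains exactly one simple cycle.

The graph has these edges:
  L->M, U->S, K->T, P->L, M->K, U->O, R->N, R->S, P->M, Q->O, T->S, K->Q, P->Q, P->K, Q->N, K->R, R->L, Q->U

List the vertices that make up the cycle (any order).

DFS with gray/black marking from K:
K gray
  T gray
    S gray
    S black
  T black
  Q gray
    O gray
    O black
    N gray
    N black
    U gray
      U→S: S black — skip
      U→O: O black — skip
    U black
  Q black
  R gray
    R→S: S black — skip
    L gray
      M gray
        M→K: K is gray → back edge
Back edge closes the cycle K → R → L → M → K; its vertices are {K, L, M, R}.

K, L, M, R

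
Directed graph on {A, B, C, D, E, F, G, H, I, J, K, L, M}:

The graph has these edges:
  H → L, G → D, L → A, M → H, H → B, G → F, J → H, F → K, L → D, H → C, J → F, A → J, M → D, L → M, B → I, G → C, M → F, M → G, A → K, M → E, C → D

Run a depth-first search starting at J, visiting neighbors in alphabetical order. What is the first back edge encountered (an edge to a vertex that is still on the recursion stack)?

A->J

DFS from J (visiting neighbors in alphabetical order); mark gray on enter, black on exit:
J gray
  F gray
    K gray
    K black
  F black
  H gray
    B gray
      I gray
      I black
    B black
    C gray
      D gray
      D black
    C black
    L gray
      A gray
        A→J: J is gray → back edge
First back edge: A → J.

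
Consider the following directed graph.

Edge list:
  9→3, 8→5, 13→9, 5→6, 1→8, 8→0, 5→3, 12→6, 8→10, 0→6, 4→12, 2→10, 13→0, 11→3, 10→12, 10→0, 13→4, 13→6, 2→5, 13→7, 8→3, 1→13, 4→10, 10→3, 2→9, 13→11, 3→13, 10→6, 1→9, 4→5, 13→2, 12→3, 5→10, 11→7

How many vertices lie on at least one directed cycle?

9

A vertex is on a directed cycle iff it belongs to a strongly connected component of size ≥ 2 (or has a self-loop).
The vertices on cycles are {2, 3, 4, 5, 9, 10, 11, 12, 13} — 9 in total.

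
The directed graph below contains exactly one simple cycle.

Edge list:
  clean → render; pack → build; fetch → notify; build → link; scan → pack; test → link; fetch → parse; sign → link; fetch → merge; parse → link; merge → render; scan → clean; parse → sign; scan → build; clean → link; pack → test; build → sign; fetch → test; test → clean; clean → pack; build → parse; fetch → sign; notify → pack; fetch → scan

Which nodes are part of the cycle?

DFS with gray/black marking from pack:
pack gray
  test gray
    clean gray
      link gray
      link black
      render gray
      render black
      clean→pack: pack is gray → back edge
Back edge closes the cycle pack → test → clean → pack; its vertices are {pack, test, clean}.

pack, test, clean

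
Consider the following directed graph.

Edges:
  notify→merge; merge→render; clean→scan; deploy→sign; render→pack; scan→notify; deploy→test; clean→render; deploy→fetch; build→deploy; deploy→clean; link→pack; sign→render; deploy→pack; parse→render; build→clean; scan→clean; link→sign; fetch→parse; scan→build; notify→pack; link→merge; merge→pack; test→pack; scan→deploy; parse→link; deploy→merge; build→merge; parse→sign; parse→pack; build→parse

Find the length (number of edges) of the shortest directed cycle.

For each vertex v, BFS finds the shortest path from v back to v.
The shortest such closed walk is clean → scan → clean, length 2.

2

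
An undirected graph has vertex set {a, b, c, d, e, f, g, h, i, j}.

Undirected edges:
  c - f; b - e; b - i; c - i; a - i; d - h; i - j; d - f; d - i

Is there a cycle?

DFS, tracking each vertex's parent; an edge to a visited non-parent vertex closes a cycle.
Start from h:
visit h (parent –)
  visit d (parent h)
    d–h: parent, skip
    visit i (parent d)
      visit j (parent i)
        j–i: parent, skip
      visit c (parent i)
        c–i: parent, skip
        visit f (parent c)
          f–c: parent, skip
          f–d: d visited and ≠ parent → cycle
Cycle: d – i – c – f – d.

Yes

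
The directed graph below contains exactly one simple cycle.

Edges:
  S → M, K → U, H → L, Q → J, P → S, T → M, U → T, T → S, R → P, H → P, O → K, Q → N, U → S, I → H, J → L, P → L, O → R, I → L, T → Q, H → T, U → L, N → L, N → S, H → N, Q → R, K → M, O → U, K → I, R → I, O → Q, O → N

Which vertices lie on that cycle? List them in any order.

H, I, Q, R, T

DFS with gray/black marking from Q:
Q gray
  N gray
    S gray
      M gray
      M black
    S black
    L gray
    L black
  N black
  J gray
    J→L: L black — skip
  J black
  R gray
    P gray
      P→L: L black — skip
      P→S: S black — skip
    P black
    I gray
      H gray
        T gray
          T→S: S black — skip
          T→Q: Q is gray → back edge
Back edge closes the cycle Q → R → I → H → T → Q; its vertices are {H, I, Q, R, T}.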